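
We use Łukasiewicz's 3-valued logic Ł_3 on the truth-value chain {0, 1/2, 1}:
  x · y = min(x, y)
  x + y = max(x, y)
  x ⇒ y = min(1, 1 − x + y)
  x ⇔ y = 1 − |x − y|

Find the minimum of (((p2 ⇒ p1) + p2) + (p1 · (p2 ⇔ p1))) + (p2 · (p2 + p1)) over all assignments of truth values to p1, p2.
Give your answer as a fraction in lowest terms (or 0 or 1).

1/2

Take p1 = 0, p2 = 1/2:
p2 ⇒ p1 = 1/2 ⇒ 0 = 1/2
(p2 ⇒ p1) + p2 = 1/2 + 1/2 = 1/2
p2 ⇔ p1 = 1/2 ⇔ 0 = 1/2
p1 · (p2 ⇔ p1) = 0 · 1/2 = 0
((p2 ⇒ p1) + p2) + (p1 · (p2 ⇔ p1)) = 1/2 + 0 = 1/2
p2 + p1 = 1/2 + 0 = 1/2
p2 · (p2 + p1) = 1/2 · 1/2 = 1/2
(((p2 ⇒ p1) + p2) + (p1 · (p2 ⇔ p1))) + (p2 · (p2 + p1)) = 1/2 + 1/2 = 1/2
No assignment yields a value below 1/2, so this is the minimum.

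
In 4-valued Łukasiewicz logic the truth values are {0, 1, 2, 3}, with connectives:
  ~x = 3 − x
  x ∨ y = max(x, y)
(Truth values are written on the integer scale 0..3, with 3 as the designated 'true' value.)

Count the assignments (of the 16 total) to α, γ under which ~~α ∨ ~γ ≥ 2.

α = 0, γ = 0 ↦ 3  ≥
α = 0, γ = 1 ↦ 2  ≥
α = 0, γ = 2 ↦ 1  <
α = 0, γ = 3 ↦ 0  <
α = 1, γ = 0 ↦ 3  ≥
α = 1, γ = 1 ↦ 2  ≥
α = 1, γ = 2 ↦ 1  <
α = 1, γ = 3 ↦ 1  <
α = 2, γ = 0 ↦ 3  ≥
α = 2, γ = 1 ↦ 2  ≥
α = 2, γ = 2 ↦ 2  ≥
α = 2, γ = 3 ↦ 2  ≥
α = 3, γ = 0 ↦ 3  ≥
α = 3, γ = 1 ↦ 3  ≥
α = 3, γ = 2 ↦ 3  ≥
α = 3, γ = 3 ↦ 3  ≥
So 12 of the 16 assignments meet the threshold.

12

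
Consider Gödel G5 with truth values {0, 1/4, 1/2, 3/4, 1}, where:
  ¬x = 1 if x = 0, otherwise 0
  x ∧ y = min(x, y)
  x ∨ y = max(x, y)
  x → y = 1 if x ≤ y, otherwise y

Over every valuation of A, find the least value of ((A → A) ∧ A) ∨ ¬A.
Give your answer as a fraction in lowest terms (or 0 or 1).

1/4

Take A = 1/4:
A → A = 1/4 → 1/4 = 1
(A → A) ∧ A = 1 ∧ 1/4 = 1/4
¬A = ¬1/4 = 0
((A → A) ∧ A) ∨ ¬A = 1/4 ∨ 0 = 1/4
No assignment yields a value below 1/4, so this is the minimum.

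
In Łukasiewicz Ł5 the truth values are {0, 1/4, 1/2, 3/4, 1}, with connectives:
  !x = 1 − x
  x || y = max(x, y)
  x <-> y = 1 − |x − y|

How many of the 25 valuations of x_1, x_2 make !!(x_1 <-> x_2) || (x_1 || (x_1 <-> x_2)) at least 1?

value 1: 9 assignments (counts)
value 3/4: 9 assignments
value 1/2: 4 assignments
value 1/4: 2 assignments
value 0: 1 assignment
So 9 of the 25 assignments meet the threshold.

9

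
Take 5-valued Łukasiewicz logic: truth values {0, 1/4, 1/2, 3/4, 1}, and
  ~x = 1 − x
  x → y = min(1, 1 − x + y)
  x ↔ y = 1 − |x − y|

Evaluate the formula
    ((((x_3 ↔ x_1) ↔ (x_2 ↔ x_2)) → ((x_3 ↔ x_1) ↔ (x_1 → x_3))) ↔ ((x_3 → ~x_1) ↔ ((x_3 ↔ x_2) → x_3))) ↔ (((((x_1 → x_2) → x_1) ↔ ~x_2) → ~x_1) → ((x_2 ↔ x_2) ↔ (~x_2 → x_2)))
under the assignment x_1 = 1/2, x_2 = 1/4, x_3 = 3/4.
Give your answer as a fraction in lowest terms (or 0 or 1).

x_3 ↔ x_1 = 3/4 ↔ 1/2 = 3/4
x_2 ↔ x_2 = 1/4 ↔ 1/4 = 1
(x_3 ↔ x_1) ↔ (x_2 ↔ x_2) = 3/4 ↔ 1 = 3/4
x_3 ↔ x_1 = 3/4 ↔ 1/2 = 3/4
x_1 → x_3 = 1/2 → 3/4 = 1
(x_3 ↔ x_1) ↔ (x_1 → x_3) = 3/4 ↔ 1 = 3/4
((x_3 ↔ x_1) ↔ (x_2 ↔ x_2)) → ((x_3 ↔ x_1) ↔ (x_1 → x_3)) = 3/4 → 3/4 = 1
~x_1 = ~1/2 = 1/2
x_3 → ~x_1 = 3/4 → 1/2 = 3/4
x_3 ↔ x_2 = 3/4 ↔ 1/4 = 1/2
(x_3 ↔ x_2) → x_3 = 1/2 → 3/4 = 1
(x_3 → ~x_1) ↔ ((x_3 ↔ x_2) → x_3) = 3/4 ↔ 1 = 3/4
(((x_3 ↔ x_1) ↔ (x_2 ↔ x_2)) → ((x_3 ↔ x_1) ↔ (x_1 → x_3))) ↔ ((x_3 → ~x_1) ↔ ((x_3 ↔ x_2) → x_3)) = 1 ↔ 3/4 = 3/4
x_1 → x_2 = 1/2 → 1/4 = 3/4
(x_1 → x_2) → x_1 = 3/4 → 1/2 = 3/4
~x_2 = ~1/4 = 3/4
((x_1 → x_2) → x_1) ↔ ~x_2 = 3/4 ↔ 3/4 = 1
~x_1 = ~1/2 = 1/2
(((x_1 → x_2) → x_1) ↔ ~x_2) → ~x_1 = 1 → 1/2 = 1/2
x_2 ↔ x_2 = 1/4 ↔ 1/4 = 1
~x_2 = ~1/4 = 3/4
~x_2 → x_2 = 3/4 → 1/4 = 1/2
(x_2 ↔ x_2) ↔ (~x_2 → x_2) = 1 ↔ 1/2 = 1/2
((((x_1 → x_2) → x_1) ↔ ~x_2) → ~x_1) → ((x_2 ↔ x_2) ↔ (~x_2 → x_2)) = 1/2 → 1/2 = 1
((((x_3 ↔ x_1) ↔ (x_2 ↔ x_2)) → ((x_3 ↔ x_1) ↔ (x_1 → x_3))) ↔ ((x_3 → ~x_1) ↔ ((x_3 ↔ x_2) → x_3))) ↔ (((((x_1 → x_2) → x_1) ↔ ~x_2) → ~x_1) → ((x_2 ↔ x_2) ↔ (~x_2 → x_2))) = 3/4 ↔ 1 = 3/4

3/4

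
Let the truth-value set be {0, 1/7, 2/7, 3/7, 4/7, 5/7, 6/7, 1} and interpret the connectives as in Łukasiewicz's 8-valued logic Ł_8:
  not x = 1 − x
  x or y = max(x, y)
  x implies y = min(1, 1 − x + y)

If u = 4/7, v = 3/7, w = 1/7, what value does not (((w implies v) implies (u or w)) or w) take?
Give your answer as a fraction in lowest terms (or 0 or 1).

3/7

w implies v = 1/7 implies 3/7 = 1
u or w = 4/7 or 1/7 = 4/7
(w implies v) implies (u or w) = 1 implies 4/7 = 4/7
((w implies v) implies (u or w)) or w = 4/7 or 1/7 = 4/7
not (((w implies v) implies (u or w)) or w) = not 4/7 = 3/7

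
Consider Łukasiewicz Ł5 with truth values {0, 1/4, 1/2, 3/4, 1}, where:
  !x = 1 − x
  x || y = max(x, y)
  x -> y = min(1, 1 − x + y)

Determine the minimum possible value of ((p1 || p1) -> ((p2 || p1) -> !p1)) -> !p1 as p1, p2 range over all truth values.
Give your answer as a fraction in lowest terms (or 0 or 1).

Take p1 = 1/2, p2 = 0:
p1 || p1 = 1/2 || 1/2 = 1/2
p2 || p1 = 0 || 1/2 = 1/2
!p1 = !1/2 = 1/2
(p2 || p1) -> !p1 = 1/2 -> 1/2 = 1
(p1 || p1) -> ((p2 || p1) -> !p1) = 1/2 -> 1 = 1
!p1 = !1/2 = 1/2
((p1 || p1) -> ((p2 || p1) -> !p1)) -> !p1 = 1 -> 1/2 = 1/2
No assignment yields a value below 1/2, so this is the minimum.

1/2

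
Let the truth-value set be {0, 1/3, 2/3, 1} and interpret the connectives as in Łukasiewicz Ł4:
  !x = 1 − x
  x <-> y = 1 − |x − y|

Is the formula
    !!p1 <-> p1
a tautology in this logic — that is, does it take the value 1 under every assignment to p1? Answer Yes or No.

Yes

p1 = 0 ↦ 1
p1 = 1/3 ↦ 1
p1 = 2/3 ↦ 1
p1 = 1 ↦ 1
Every assignment gives a value ≥ 1.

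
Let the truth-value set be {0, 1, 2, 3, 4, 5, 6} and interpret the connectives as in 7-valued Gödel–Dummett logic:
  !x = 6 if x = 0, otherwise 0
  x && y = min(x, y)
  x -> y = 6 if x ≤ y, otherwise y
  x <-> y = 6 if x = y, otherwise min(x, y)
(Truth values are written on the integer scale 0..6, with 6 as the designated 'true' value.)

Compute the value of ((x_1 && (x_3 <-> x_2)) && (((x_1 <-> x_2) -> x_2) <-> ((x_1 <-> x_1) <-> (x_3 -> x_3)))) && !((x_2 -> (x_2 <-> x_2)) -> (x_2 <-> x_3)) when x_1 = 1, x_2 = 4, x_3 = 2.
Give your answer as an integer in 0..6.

0

x_3 <-> x_2 = 2 <-> 4 = 2
x_1 && (x_3 <-> x_2) = 1 && 2 = 1
x_1 <-> x_2 = 1 <-> 4 = 1
(x_1 <-> x_2) -> x_2 = 1 -> 4 = 6
x_1 <-> x_1 = 1 <-> 1 = 6
x_3 -> x_3 = 2 -> 2 = 6
(x_1 <-> x_1) <-> (x_3 -> x_3) = 6 <-> 6 = 6
((x_1 <-> x_2) -> x_2) <-> ((x_1 <-> x_1) <-> (x_3 -> x_3)) = 6 <-> 6 = 6
(x_1 && (x_3 <-> x_2)) && (((x_1 <-> x_2) -> x_2) <-> ((x_1 <-> x_1) <-> (x_3 -> x_3))) = 1 && 6 = 1
x_2 <-> x_2 = 4 <-> 4 = 6
x_2 -> (x_2 <-> x_2) = 4 -> 6 = 6
x_2 <-> x_3 = 4 <-> 2 = 2
(x_2 -> (x_2 <-> x_2)) -> (x_2 <-> x_3) = 6 -> 2 = 2
!((x_2 -> (x_2 <-> x_2)) -> (x_2 <-> x_3)) = !2 = 0
((x_1 && (x_3 <-> x_2)) && (((x_1 <-> x_2) -> x_2) <-> ((x_1 <-> x_1) <-> (x_3 -> x_3)))) && !((x_2 -> (x_2 <-> x_2)) -> (x_2 <-> x_3)) = 1 && 0 = 0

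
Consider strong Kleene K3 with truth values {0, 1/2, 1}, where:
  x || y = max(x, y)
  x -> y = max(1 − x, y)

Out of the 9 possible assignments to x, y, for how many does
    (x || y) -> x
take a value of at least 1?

x = 0, y = 0 ↦ 1  ≥
x = 0, y = 1/2 ↦ 1/2  <
x = 0, y = 1 ↦ 0  <
x = 1/2, y = 0 ↦ 1/2  <
x = 1/2, y = 1/2 ↦ 1/2  <
x = 1/2, y = 1 ↦ 1/2  <
x = 1, y = 0 ↦ 1  ≥
x = 1, y = 1/2 ↦ 1  ≥
x = 1, y = 1 ↦ 1  ≥
So 4 of the 9 assignments meet the threshold.

4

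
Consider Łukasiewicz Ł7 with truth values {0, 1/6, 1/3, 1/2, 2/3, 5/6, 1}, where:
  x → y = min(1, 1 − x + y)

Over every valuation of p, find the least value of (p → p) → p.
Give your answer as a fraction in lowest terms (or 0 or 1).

0

Take p = 0:
p → p = 0 → 0 = 1
(p → p) → p = 1 → 0 = 0
No assignment yields a value below 0, so this is the minimum.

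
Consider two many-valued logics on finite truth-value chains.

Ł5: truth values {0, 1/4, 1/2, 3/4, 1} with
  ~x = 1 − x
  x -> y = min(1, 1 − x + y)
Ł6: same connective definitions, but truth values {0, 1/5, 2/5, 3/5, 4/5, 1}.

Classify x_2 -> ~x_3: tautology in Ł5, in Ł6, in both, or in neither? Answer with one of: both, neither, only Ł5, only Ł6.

In Ł5: at x_2 = 1/4, x_3 = 1 the value is 3/4 — not a tautology.
In Ł6: at x_2 = 1/5, x_3 = 1 the value is 4/5 — not a tautology.

neither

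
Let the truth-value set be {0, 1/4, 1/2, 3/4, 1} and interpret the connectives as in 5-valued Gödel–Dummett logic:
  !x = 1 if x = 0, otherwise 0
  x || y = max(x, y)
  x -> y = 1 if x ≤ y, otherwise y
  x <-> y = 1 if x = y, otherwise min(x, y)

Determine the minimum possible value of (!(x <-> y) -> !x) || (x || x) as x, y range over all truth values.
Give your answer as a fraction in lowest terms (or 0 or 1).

Take x = 1/4, y = 0:
x <-> y = 1/4 <-> 0 = 0
!(x <-> y) = !0 = 1
!x = !1/4 = 0
!(x <-> y) -> !x = 1 -> 0 = 0
x || x = 1/4 || 1/4 = 1/4
(!(x <-> y) -> !x) || (x || x) = 0 || 1/4 = 1/4
No assignment yields a value below 1/4, so this is the minimum.

1/4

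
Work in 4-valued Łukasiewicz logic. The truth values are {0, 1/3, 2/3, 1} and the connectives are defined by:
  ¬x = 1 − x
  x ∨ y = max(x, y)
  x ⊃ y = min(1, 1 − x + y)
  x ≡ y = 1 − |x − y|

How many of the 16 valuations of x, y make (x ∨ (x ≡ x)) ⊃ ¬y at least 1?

4

x = 0, y = 0 ↦ 1  ≥
x = 0, y = 1/3 ↦ 2/3  <
x = 0, y = 2/3 ↦ 1/3  <
x = 0, y = 1 ↦ 0  <
x = 1/3, y = 0 ↦ 1  ≥
x = 1/3, y = 1/3 ↦ 2/3  <
x = 1/3, y = 2/3 ↦ 1/3  <
x = 1/3, y = 1 ↦ 0  <
x = 2/3, y = 0 ↦ 1  ≥
x = 2/3, y = 1/3 ↦ 2/3  <
x = 2/3, y = 2/3 ↦ 1/3  <
x = 2/3, y = 1 ↦ 0  <
x = 1, y = 0 ↦ 1  ≥
x = 1, y = 1/3 ↦ 2/3  <
x = 1, y = 2/3 ↦ 1/3  <
x = 1, y = 1 ↦ 0  <
So 4 of the 16 assignments meet the threshold.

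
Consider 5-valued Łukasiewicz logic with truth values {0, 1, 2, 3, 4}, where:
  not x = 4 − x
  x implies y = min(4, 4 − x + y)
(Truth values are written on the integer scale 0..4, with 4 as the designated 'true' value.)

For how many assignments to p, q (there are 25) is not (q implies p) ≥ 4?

1

value 4: 1 assignment (counts)
value 3: 2 assignments
value 2: 3 assignments
value 1: 4 assignments
value 0: 15 assignments
So 1 of the 25 assignments meets the threshold.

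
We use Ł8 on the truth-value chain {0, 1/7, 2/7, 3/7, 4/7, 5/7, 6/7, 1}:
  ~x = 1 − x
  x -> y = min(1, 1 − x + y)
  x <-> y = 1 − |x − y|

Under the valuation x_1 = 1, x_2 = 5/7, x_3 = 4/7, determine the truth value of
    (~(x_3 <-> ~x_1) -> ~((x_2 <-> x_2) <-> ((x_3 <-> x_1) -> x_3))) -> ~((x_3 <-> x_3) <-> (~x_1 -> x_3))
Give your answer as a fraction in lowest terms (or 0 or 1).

~x_1 = ~1 = 0
x_3 <-> ~x_1 = 4/7 <-> 0 = 3/7
~(x_3 <-> ~x_1) = ~3/7 = 4/7
x_2 <-> x_2 = 5/7 <-> 5/7 = 1
x_3 <-> x_1 = 4/7 <-> 1 = 4/7
(x_3 <-> x_1) -> x_3 = 4/7 -> 4/7 = 1
(x_2 <-> x_2) <-> ((x_3 <-> x_1) -> x_3) = 1 <-> 1 = 1
~((x_2 <-> x_2) <-> ((x_3 <-> x_1) -> x_3)) = ~1 = 0
~(x_3 <-> ~x_1) -> ~((x_2 <-> x_2) <-> ((x_3 <-> x_1) -> x_3)) = 4/7 -> 0 = 3/7
x_3 <-> x_3 = 4/7 <-> 4/7 = 1
~x_1 = ~1 = 0
~x_1 -> x_3 = 0 -> 4/7 = 1
(x_3 <-> x_3) <-> (~x_1 -> x_3) = 1 <-> 1 = 1
~((x_3 <-> x_3) <-> (~x_1 -> x_3)) = ~1 = 0
(~(x_3 <-> ~x_1) -> ~((x_2 <-> x_2) <-> ((x_3 <-> x_1) -> x_3))) -> ~((x_3 <-> x_3) <-> (~x_1 -> x_3)) = 3/7 -> 0 = 4/7

4/7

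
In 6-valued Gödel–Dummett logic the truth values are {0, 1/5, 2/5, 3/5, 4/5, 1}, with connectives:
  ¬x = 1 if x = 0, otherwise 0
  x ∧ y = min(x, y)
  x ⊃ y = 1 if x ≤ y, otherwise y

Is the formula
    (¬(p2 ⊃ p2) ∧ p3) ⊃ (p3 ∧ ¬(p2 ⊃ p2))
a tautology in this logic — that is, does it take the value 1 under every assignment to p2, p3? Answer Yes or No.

At p2 = 3/5, p3 = 2/5, for instance:
p2 ⊃ p2 = 3/5 ⊃ 3/5 = 1
¬(p2 ⊃ p2) = ¬1 = 0
¬(p2 ⊃ p2) ∧ p3 = 0 ∧ 2/5 = 0
p3 ∧ ¬(p2 ⊃ p2) = 2/5 ∧ 0 = 0
(¬(p2 ⊃ p2) ∧ p3) ⊃ (p3 ∧ ¬(p2 ⊃ p2)) = 0 ⊃ 0 = 1
and checking the remaining 35 assignments likewise gives ≥ 1 in every case.

Yes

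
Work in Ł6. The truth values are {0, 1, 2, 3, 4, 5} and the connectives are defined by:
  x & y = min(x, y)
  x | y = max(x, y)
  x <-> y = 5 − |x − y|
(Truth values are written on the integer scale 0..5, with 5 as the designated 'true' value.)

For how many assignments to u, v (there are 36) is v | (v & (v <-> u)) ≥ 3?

18

value 5: 6 assignments (counts)
value 4: 6 assignments (counts)
value 3: 6 assignments (counts)
value 2: 6 assignments
value 1: 6 assignments
value 0: 6 assignments
So 18 of the 36 assignments meet the threshold.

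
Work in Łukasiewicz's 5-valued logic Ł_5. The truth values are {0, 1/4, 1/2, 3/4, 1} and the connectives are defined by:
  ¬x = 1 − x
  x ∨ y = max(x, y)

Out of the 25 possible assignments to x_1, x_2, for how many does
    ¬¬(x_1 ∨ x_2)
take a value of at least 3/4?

16

value 1: 9 assignments (counts)
value 3/4: 7 assignments (counts)
value 1/2: 5 assignments
value 1/4: 3 assignments
value 0: 1 assignment
So 16 of the 25 assignments meet the threshold.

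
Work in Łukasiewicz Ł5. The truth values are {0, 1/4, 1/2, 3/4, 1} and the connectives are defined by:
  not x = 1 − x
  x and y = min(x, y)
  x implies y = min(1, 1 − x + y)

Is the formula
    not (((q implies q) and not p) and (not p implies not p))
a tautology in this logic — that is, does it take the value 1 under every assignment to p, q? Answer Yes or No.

Counterexample: take p = 0, q = 0.
q implies q = 0 implies 0 = 1
not p = not 0 = 1
(q implies q) and not p = 1 and 1 = 1
not p = not 0 = 1
not p = not 0 = 1
not p implies not p = 1 implies 1 = 1
((q implies q) and not p) and (not p implies not p) = 1 and 1 = 1
not (((q implies q) and not p) and (not p implies not p)) = not 1 = 0
This gives 0 ≠ 1.

No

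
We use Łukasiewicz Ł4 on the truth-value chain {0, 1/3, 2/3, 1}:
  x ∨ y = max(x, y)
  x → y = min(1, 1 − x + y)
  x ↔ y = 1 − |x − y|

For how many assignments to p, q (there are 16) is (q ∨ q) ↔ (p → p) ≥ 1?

4

p = 0, q = 0 ↦ 0  <
p = 0, q = 1/3 ↦ 1/3  <
p = 0, q = 2/3 ↦ 2/3  <
p = 0, q = 1 ↦ 1  ≥
p = 1/3, q = 0 ↦ 0  <
p = 1/3, q = 1/3 ↦ 1/3  <
p = 1/3, q = 2/3 ↦ 2/3  <
p = 1/3, q = 1 ↦ 1  ≥
p = 2/3, q = 0 ↦ 0  <
p = 2/3, q = 1/3 ↦ 1/3  <
p = 2/3, q = 2/3 ↦ 2/3  <
p = 2/3, q = 1 ↦ 1  ≥
p = 1, q = 0 ↦ 0  <
p = 1, q = 1/3 ↦ 1/3  <
p = 1, q = 2/3 ↦ 2/3  <
p = 1, q = 1 ↦ 1  ≥
So 4 of the 16 assignments meet the threshold.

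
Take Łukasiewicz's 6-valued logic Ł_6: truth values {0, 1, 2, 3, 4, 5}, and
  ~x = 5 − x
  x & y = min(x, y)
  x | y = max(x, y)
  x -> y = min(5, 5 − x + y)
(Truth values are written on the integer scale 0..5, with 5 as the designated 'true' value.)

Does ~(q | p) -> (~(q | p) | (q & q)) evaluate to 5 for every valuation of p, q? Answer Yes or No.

Yes

At p = 1, q = 0, for instance:
q | p = 0 | 1 = 1
~(q | p) = ~1 = 4
q & q = 0 & 0 = 0
~(q | p) | (q & q) = 4 | 0 = 4
~(q | p) -> (~(q | p) | (q & q)) = 4 -> 4 = 5
and checking the remaining 35 assignments likewise gives ≥ 5 in every case.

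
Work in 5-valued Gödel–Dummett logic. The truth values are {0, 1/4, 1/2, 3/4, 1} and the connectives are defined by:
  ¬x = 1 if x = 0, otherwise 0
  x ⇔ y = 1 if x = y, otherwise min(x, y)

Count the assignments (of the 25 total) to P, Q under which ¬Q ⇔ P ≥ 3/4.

6

value 1: 5 assignments (counts)
value 3/4: 1 assignment (counts)
value 1/2: 1 assignment
value 1/4: 1 assignment
value 0: 17 assignments
So 6 of the 25 assignments meet the threshold.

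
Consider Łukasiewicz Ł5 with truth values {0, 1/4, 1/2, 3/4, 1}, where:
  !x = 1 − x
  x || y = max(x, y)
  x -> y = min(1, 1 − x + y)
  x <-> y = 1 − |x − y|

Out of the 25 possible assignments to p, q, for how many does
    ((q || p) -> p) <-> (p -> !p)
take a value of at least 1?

6

value 1: 6 assignments (counts)
value 3/4: 4 assignments
value 1/2: 7 assignments
value 1/4: 2 assignments
value 0: 6 assignments
So 6 of the 25 assignments meet the threshold.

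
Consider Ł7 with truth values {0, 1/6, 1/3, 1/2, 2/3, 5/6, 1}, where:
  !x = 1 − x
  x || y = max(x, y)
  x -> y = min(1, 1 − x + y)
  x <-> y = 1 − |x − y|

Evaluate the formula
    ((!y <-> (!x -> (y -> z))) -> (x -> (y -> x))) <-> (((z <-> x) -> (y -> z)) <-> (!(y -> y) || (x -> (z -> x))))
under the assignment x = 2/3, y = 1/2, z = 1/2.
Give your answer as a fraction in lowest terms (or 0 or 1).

!y = !1/2 = 1/2
!x = !2/3 = 1/3
y -> z = 1/2 -> 1/2 = 1
!x -> (y -> z) = 1/3 -> 1 = 1
!y <-> (!x -> (y -> z)) = 1/2 <-> 1 = 1/2
y -> x = 1/2 -> 2/3 = 1
x -> (y -> x) = 2/3 -> 1 = 1
(!y <-> (!x -> (y -> z))) -> (x -> (y -> x)) = 1/2 -> 1 = 1
z <-> x = 1/2 <-> 2/3 = 5/6
y -> z = 1/2 -> 1/2 = 1
(z <-> x) -> (y -> z) = 5/6 -> 1 = 1
y -> y = 1/2 -> 1/2 = 1
!(y -> y) = !1 = 0
z -> x = 1/2 -> 2/3 = 1
x -> (z -> x) = 2/3 -> 1 = 1
!(y -> y) || (x -> (z -> x)) = 0 || 1 = 1
((z <-> x) -> (y -> z)) <-> (!(y -> y) || (x -> (z -> x))) = 1 <-> 1 = 1
((!y <-> (!x -> (y -> z))) -> (x -> (y -> x))) <-> (((z <-> x) -> (y -> z)) <-> (!(y -> y) || (x -> (z -> x)))) = 1 <-> 1 = 1

1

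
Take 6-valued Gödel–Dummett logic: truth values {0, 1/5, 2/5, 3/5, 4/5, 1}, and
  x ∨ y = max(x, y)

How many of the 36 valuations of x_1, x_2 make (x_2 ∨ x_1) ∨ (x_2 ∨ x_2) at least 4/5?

20

value 1: 11 assignments (counts)
value 4/5: 9 assignments (counts)
value 3/5: 7 assignments
value 2/5: 5 assignments
value 1/5: 3 assignments
value 0: 1 assignment
So 20 of the 36 assignments meet the threshold.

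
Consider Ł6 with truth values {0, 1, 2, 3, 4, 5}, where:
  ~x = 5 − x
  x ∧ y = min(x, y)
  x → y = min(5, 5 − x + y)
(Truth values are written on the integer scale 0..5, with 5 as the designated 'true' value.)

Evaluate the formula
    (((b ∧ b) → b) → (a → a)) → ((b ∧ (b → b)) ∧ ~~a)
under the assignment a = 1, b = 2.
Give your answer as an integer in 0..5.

1

b ∧ b = 2 ∧ 2 = 2
(b ∧ b) → b = 2 → 2 = 5
a → a = 1 → 1 = 5
((b ∧ b) → b) → (a → a) = 5 → 5 = 5
b → b = 2 → 2 = 5
b ∧ (b → b) = 2 ∧ 5 = 2
~a = ~1 = 4
~~a = ~4 = 1
(b ∧ (b → b)) ∧ ~~a = 2 ∧ 1 = 1
(((b ∧ b) → b) → (a → a)) → ((b ∧ (b → b)) ∧ ~~a) = 5 → 1 = 1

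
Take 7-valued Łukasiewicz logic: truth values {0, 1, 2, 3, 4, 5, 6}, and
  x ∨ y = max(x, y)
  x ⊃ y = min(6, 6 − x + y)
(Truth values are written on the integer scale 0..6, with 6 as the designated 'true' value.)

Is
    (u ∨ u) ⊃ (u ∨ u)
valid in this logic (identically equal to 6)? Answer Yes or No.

u = 0 ↦ 6
u = 1 ↦ 6
u = 2 ↦ 6
u = 3 ↦ 6
u = 4 ↦ 6
u = 5 ↦ 6
u = 6 ↦ 6
Every assignment gives a value ≥ 6.

Yes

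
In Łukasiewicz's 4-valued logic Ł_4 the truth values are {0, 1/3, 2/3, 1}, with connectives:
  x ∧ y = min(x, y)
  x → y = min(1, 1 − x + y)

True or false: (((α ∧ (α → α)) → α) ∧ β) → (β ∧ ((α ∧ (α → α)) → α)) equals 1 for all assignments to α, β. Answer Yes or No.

Yes

α = 0, β = 0 ↦ 1
α = 0, β = 1/3 ↦ 1
α = 0, β = 2/3 ↦ 1
α = 0, β = 1 ↦ 1
α = 1/3, β = 0 ↦ 1
α = 1/3, β = 1/3 ↦ 1
α = 1/3, β = 2/3 ↦ 1
α = 1/3, β = 1 ↦ 1
α = 2/3, β = 0 ↦ 1
α = 2/3, β = 1/3 ↦ 1
α = 2/3, β = 2/3 ↦ 1
α = 2/3, β = 1 ↦ 1
α = 1, β = 0 ↦ 1
α = 1, β = 1/3 ↦ 1
α = 1, β = 2/3 ↦ 1
α = 1, β = 1 ↦ 1
Every assignment gives a value ≥ 1.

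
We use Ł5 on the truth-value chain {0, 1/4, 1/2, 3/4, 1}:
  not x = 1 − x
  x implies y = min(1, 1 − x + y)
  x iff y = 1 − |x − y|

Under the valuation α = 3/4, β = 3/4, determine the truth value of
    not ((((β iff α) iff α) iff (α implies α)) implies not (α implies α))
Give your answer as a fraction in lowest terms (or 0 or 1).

β iff α = 3/4 iff 3/4 = 1
(β iff α) iff α = 1 iff 3/4 = 3/4
α implies α = 3/4 implies 3/4 = 1
((β iff α) iff α) iff (α implies α) = 3/4 iff 1 = 3/4
α implies α = 3/4 implies 3/4 = 1
not (α implies α) = not 1 = 0
(((β iff α) iff α) iff (α implies α)) implies not (α implies α) = 3/4 implies 0 = 1/4
not ((((β iff α) iff α) iff (α implies α)) implies not (α implies α)) = not 1/4 = 3/4

3/4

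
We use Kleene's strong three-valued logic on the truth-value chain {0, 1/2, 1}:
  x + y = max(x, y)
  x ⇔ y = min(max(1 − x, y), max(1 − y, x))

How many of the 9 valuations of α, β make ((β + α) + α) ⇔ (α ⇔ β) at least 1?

1

α = 0, β = 0 ↦ 0  <
α = 0, β = 1/2 ↦ 1/2  <
α = 0, β = 1 ↦ 0  <
α = 1/2, β = 0 ↦ 1/2  <
α = 1/2, β = 1/2 ↦ 1/2  <
α = 1/2, β = 1 ↦ 1/2  <
α = 1, β = 0 ↦ 0  <
α = 1, β = 1/2 ↦ 1/2  <
α = 1, β = 1 ↦ 1  ≥
So 1 of the 9 assignments meets the threshold.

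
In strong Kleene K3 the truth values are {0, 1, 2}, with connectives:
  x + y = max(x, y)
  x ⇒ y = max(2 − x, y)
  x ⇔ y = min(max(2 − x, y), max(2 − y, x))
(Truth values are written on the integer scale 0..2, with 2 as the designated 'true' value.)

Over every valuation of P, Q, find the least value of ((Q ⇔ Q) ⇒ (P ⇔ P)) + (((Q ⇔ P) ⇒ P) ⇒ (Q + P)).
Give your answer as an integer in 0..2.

1

Take P = 1, Q = 0:
Q ⇔ Q = 0 ⇔ 0 = 2
P ⇔ P = 1 ⇔ 1 = 1
(Q ⇔ Q) ⇒ (P ⇔ P) = 2 ⇒ 1 = 1
Q ⇔ P = 0 ⇔ 1 = 1
(Q ⇔ P) ⇒ P = 1 ⇒ 1 = 1
Q + P = 0 + 1 = 1
((Q ⇔ P) ⇒ P) ⇒ (Q + P) = 1 ⇒ 1 = 1
((Q ⇔ Q) ⇒ (P ⇔ P)) + (((Q ⇔ P) ⇒ P) ⇒ (Q + P)) = 1 + 1 = 1
No assignment yields a value below 1, so this is the minimum.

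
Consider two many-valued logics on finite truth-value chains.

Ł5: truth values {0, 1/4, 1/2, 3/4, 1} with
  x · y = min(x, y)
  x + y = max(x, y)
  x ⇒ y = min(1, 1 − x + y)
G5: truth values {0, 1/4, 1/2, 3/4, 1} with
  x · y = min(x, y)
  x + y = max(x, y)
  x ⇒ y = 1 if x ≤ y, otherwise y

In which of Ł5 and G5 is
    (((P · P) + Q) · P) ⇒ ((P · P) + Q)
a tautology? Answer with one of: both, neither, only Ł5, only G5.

both

In Ł5: every assignment gives 1 — tautology.
In G5: every assignment gives 1 — tautology.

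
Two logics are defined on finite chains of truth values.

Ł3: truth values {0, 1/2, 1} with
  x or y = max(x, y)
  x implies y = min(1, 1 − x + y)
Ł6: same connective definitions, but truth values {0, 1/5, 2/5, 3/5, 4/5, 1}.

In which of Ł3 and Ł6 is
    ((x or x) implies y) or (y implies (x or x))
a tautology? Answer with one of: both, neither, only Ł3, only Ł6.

both

In Ł3: every assignment gives 1 — tautology.
In Ł6: every assignment gives 1 — tautology.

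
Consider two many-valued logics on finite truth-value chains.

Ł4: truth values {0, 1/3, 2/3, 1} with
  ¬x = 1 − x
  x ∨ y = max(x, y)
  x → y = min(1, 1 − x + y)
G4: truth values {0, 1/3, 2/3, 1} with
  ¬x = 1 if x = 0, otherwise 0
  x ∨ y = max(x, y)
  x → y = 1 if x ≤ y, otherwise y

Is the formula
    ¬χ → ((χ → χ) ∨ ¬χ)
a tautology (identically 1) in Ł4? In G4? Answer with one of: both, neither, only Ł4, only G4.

both

In Ł4: every assignment gives 1 — tautology.
In G4: every assignment gives 1 — tautology.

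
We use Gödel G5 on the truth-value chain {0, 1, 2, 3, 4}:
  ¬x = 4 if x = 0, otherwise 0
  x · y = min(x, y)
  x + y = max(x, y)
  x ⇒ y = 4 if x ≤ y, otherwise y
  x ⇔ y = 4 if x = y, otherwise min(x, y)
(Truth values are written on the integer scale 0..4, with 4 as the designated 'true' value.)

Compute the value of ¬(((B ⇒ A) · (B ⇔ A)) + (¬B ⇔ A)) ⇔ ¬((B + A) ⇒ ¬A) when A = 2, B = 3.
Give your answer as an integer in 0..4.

0

B ⇒ A = 3 ⇒ 2 = 2
B ⇔ A = 3 ⇔ 2 = 2
(B ⇒ A) · (B ⇔ A) = 2 · 2 = 2
¬B = ¬3 = 0
¬B ⇔ A = 0 ⇔ 2 = 0
((B ⇒ A) · (B ⇔ A)) + (¬B ⇔ A) = 2 + 0 = 2
¬(((B ⇒ A) · (B ⇔ A)) + (¬B ⇔ A)) = ¬2 = 0
B + A = 3 + 2 = 3
¬A = ¬2 = 0
(B + A) ⇒ ¬A = 3 ⇒ 0 = 0
¬((B + A) ⇒ ¬A) = ¬0 = 4
¬(((B ⇒ A) · (B ⇔ A)) + (¬B ⇔ A)) ⇔ ¬((B + A) ⇒ ¬A) = 0 ⇔ 4 = 0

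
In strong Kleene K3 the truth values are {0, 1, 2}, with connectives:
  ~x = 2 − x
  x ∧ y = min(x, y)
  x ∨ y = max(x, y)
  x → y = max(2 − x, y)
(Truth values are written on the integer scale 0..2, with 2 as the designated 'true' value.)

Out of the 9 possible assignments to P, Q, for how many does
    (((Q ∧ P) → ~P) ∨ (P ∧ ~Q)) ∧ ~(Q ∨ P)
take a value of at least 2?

1

P = 0, Q = 0 ↦ 2  ≥
P = 0, Q = 1 ↦ 1  <
P = 0, Q = 2 ↦ 0  <
P = 1, Q = 0 ↦ 1  <
P = 1, Q = 1 ↦ 1  <
P = 1, Q = 2 ↦ 0  <
P = 2, Q = 0 ↦ 0  <
P = 2, Q = 1 ↦ 0  <
P = 2, Q = 2 ↦ 0  <
So 1 of the 9 assignments meets the threshold.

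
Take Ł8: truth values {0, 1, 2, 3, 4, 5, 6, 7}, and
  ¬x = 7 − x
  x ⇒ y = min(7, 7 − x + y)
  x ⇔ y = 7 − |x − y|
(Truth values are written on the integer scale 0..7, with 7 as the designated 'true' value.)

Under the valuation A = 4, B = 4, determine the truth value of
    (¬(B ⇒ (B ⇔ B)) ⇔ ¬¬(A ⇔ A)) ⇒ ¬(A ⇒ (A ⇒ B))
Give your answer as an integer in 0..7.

7

B ⇔ B = 4 ⇔ 4 = 7
B ⇒ (B ⇔ B) = 4 ⇒ 7 = 7
¬(B ⇒ (B ⇔ B)) = ¬7 = 0
A ⇔ A = 4 ⇔ 4 = 7
¬(A ⇔ A) = ¬7 = 0
¬¬(A ⇔ A) = ¬0 = 7
¬(B ⇒ (B ⇔ B)) ⇔ ¬¬(A ⇔ A) = 0 ⇔ 7 = 0
A ⇒ B = 4 ⇒ 4 = 7
A ⇒ (A ⇒ B) = 4 ⇒ 7 = 7
¬(A ⇒ (A ⇒ B)) = ¬7 = 0
(¬(B ⇒ (B ⇔ B)) ⇔ ¬¬(A ⇔ A)) ⇒ ¬(A ⇒ (A ⇒ B)) = 0 ⇒ 0 = 7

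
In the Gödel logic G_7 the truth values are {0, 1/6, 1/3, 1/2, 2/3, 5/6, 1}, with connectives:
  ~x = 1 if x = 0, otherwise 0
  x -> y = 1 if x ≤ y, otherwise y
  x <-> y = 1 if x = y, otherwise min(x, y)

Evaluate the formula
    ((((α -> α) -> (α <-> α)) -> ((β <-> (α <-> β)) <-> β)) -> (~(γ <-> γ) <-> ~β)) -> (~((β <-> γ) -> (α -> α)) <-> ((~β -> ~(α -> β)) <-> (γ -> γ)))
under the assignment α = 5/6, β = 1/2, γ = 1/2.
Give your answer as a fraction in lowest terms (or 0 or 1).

0

α -> α = 5/6 -> 5/6 = 1
α <-> α = 5/6 <-> 5/6 = 1
(α -> α) -> (α <-> α) = 1 -> 1 = 1
α <-> β = 5/6 <-> 1/2 = 1/2
β <-> (α <-> β) = 1/2 <-> 1/2 = 1
(β <-> (α <-> β)) <-> β = 1 <-> 1/2 = 1/2
((α -> α) -> (α <-> α)) -> ((β <-> (α <-> β)) <-> β) = 1 -> 1/2 = 1/2
γ <-> γ = 1/2 <-> 1/2 = 1
~(γ <-> γ) = ~1 = 0
~β = ~1/2 = 0
~(γ <-> γ) <-> ~β = 0 <-> 0 = 1
(((α -> α) -> (α <-> α)) -> ((β <-> (α <-> β)) <-> β)) -> (~(γ <-> γ) <-> ~β) = 1/2 -> 1 = 1
β <-> γ = 1/2 <-> 1/2 = 1
α -> α = 5/6 -> 5/6 = 1
(β <-> γ) -> (α -> α) = 1 -> 1 = 1
~((β <-> γ) -> (α -> α)) = ~1 = 0
~β = ~1/2 = 0
α -> β = 5/6 -> 1/2 = 1/2
~(α -> β) = ~1/2 = 0
~β -> ~(α -> β) = 0 -> 0 = 1
γ -> γ = 1/2 -> 1/2 = 1
(~β -> ~(α -> β)) <-> (γ -> γ) = 1 <-> 1 = 1
~((β <-> γ) -> (α -> α)) <-> ((~β -> ~(α -> β)) <-> (γ -> γ)) = 0 <-> 1 = 0
((((α -> α) -> (α <-> α)) -> ((β <-> (α <-> β)) <-> β)) -> (~(γ <-> γ) <-> ~β)) -> (~((β <-> γ) -> (α -> α)) <-> ((~β -> ~(α -> β)) <-> (γ -> γ))) = 1 -> 0 = 0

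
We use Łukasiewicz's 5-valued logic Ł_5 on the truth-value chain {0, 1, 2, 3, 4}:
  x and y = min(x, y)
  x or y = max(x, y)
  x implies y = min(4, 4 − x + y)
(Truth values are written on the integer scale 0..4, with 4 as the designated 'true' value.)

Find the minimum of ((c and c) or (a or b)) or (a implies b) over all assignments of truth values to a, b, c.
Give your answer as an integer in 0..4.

Take a = 2, b = 0, c = 0:
c and c = 0 and 0 = 0
a or b = 2 or 0 = 2
(c and c) or (a or b) = 0 or 2 = 2
a implies b = 2 implies 0 = 2
((c and c) or (a or b)) or (a implies b) = 2 or 2 = 2
No assignment yields a value below 2, so this is the minimum.

2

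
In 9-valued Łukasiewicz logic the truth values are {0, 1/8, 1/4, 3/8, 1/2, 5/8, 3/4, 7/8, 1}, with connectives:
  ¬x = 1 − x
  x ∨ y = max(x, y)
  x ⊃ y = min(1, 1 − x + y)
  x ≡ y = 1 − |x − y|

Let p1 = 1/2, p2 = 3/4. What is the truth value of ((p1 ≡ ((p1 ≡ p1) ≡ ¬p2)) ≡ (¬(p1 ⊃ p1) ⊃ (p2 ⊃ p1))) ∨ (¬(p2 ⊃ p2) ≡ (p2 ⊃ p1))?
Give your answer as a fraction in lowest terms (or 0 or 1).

3/4

p1 ≡ p1 = 1/2 ≡ 1/2 = 1
¬p2 = ¬3/4 = 1/4
(p1 ≡ p1) ≡ ¬p2 = 1 ≡ 1/4 = 1/4
p1 ≡ ((p1 ≡ p1) ≡ ¬p2) = 1/2 ≡ 1/4 = 3/4
p1 ⊃ p1 = 1/2 ⊃ 1/2 = 1
¬(p1 ⊃ p1) = ¬1 = 0
p2 ⊃ p1 = 3/4 ⊃ 1/2 = 3/4
¬(p1 ⊃ p1) ⊃ (p2 ⊃ p1) = 0 ⊃ 3/4 = 1
(p1 ≡ ((p1 ≡ p1) ≡ ¬p2)) ≡ (¬(p1 ⊃ p1) ⊃ (p2 ⊃ p1)) = 3/4 ≡ 1 = 3/4
p2 ⊃ p2 = 3/4 ⊃ 3/4 = 1
¬(p2 ⊃ p2) = ¬1 = 0
p2 ⊃ p1 = 3/4 ⊃ 1/2 = 3/4
¬(p2 ⊃ p2) ≡ (p2 ⊃ p1) = 0 ≡ 3/4 = 1/4
((p1 ≡ ((p1 ≡ p1) ≡ ¬p2)) ≡ (¬(p1 ⊃ p1) ⊃ (p2 ⊃ p1))) ∨ (¬(p2 ⊃ p2) ≡ (p2 ⊃ p1)) = 3/4 ∨ 1/4 = 3/4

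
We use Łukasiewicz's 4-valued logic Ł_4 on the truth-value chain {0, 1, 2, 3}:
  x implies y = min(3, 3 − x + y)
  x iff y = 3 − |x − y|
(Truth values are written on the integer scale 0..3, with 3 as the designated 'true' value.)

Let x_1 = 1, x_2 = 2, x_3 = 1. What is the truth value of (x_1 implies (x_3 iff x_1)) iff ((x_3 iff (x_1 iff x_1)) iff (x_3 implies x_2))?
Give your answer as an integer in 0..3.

x_3 iff x_1 = 1 iff 1 = 3
x_1 implies (x_3 iff x_1) = 1 implies 3 = 3
x_1 iff x_1 = 1 iff 1 = 3
x_3 iff (x_1 iff x_1) = 1 iff 3 = 1
x_3 implies x_2 = 1 implies 2 = 3
(x_3 iff (x_1 iff x_1)) iff (x_3 implies x_2) = 1 iff 3 = 1
(x_1 implies (x_3 iff x_1)) iff ((x_3 iff (x_1 iff x_1)) iff (x_3 implies x_2)) = 3 iff 1 = 1

1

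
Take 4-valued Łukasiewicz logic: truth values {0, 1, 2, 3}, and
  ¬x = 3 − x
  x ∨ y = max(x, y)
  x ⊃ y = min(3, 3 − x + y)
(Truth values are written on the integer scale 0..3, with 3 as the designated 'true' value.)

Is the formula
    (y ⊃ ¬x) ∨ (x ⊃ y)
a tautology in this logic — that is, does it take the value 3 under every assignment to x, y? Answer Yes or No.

No

Counterexample: take x = 3, y = 1.
¬x = ¬3 = 0
y ⊃ ¬x = 1 ⊃ 0 = 2
x ⊃ y = 3 ⊃ 1 = 1
(y ⊃ ¬x) ∨ (x ⊃ y) = 2 ∨ 1 = 2
This gives 2 ≠ 3.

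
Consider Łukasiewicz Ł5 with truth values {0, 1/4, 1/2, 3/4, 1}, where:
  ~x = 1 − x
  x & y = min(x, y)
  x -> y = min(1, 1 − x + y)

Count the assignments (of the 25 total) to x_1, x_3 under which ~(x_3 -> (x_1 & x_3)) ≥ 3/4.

3

value 1: 1 assignment (counts)
value 3/4: 2 assignments (counts)
value 1/2: 3 assignments
value 1/4: 4 assignments
value 0: 15 assignments
So 3 of the 25 assignments meet the threshold.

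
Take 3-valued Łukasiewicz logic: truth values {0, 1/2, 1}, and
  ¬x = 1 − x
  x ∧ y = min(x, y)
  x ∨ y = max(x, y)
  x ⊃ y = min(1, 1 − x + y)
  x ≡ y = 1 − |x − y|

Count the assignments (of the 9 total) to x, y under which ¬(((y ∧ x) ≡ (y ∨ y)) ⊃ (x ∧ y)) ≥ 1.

x = 0, y = 0 ↦ 1  ≥
x = 0, y = 1/2 ↦ 1/2  <
x = 0, y = 1 ↦ 0  <
x = 1/2, y = 0 ↦ 1  ≥
x = 1/2, y = 1/2 ↦ 1/2  <
x = 1/2, y = 1 ↦ 0  <
x = 1, y = 0 ↦ 1  ≥
x = 1, y = 1/2 ↦ 1/2  <
x = 1, y = 1 ↦ 0  <
So 3 of the 9 assignments meet the threshold.

3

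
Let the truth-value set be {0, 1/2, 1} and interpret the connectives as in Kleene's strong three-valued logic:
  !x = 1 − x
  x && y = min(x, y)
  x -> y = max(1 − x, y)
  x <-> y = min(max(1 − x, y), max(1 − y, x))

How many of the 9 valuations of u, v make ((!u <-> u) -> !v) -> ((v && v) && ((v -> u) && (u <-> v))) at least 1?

1

u = 0, v = 0 ↦ 0  <
u = 0, v = 1/2 ↦ 1/2  <
u = 0, v = 1 ↦ 0  <
u = 1/2, v = 0 ↦ 0  <
u = 1/2, v = 1/2 ↦ 1/2  <
u = 1/2, v = 1 ↦ 1/2  <
u = 1, v = 0 ↦ 0  <
u = 1, v = 1/2 ↦ 1/2  <
u = 1, v = 1 ↦ 1  ≥
So 1 of the 9 assignments meets the threshold.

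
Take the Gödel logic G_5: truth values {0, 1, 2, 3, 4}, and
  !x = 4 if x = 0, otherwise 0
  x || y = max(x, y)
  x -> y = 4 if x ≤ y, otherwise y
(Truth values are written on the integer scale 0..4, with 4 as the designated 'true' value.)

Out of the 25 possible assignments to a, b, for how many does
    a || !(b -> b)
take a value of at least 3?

10

value 4: 5 assignments (counts)
value 3: 5 assignments (counts)
value 2: 5 assignments
value 1: 5 assignments
value 0: 5 assignments
So 10 of the 25 assignments meet the threshold.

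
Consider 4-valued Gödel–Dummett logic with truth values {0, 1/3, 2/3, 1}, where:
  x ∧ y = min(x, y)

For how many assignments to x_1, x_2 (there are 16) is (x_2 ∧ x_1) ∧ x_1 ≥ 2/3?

4

x_1 = 0, x_2 = 0 ↦ 0  <
x_1 = 0, x_2 = 1/3 ↦ 0  <
x_1 = 0, x_2 = 2/3 ↦ 0  <
x_1 = 0, x_2 = 1 ↦ 0  <
x_1 = 1/3, x_2 = 0 ↦ 0  <
x_1 = 1/3, x_2 = 1/3 ↦ 1/3  <
x_1 = 1/3, x_2 = 2/3 ↦ 1/3  <
x_1 = 1/3, x_2 = 1 ↦ 1/3  <
x_1 = 2/3, x_2 = 0 ↦ 0  <
x_1 = 2/3, x_2 = 1/3 ↦ 1/3  <
x_1 = 2/3, x_2 = 2/3 ↦ 2/3  ≥
x_1 = 2/3, x_2 = 1 ↦ 2/3  ≥
x_1 = 1, x_2 = 0 ↦ 0  <
x_1 = 1, x_2 = 1/3 ↦ 1/3  <
x_1 = 1, x_2 = 2/3 ↦ 2/3  ≥
x_1 = 1, x_2 = 1 ↦ 1  ≥
So 4 of the 16 assignments meet the threshold.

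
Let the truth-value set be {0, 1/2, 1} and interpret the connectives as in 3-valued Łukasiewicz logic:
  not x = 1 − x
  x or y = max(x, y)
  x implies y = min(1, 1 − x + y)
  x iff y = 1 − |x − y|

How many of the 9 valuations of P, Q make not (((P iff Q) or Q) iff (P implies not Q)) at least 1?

P = 0, Q = 0 ↦ 0  <
P = 0, Q = 1/2 ↦ 1/2  <
P = 0, Q = 1 ↦ 0  <
P = 1/2, Q = 0 ↦ 1/2  <
P = 1/2, Q = 1/2 ↦ 0  <
P = 1/2, Q = 1 ↦ 1/2  <
P = 1, Q = 0 ↦ 1  ≥
P = 1, Q = 1/2 ↦ 0  <
P = 1, Q = 1 ↦ 1  ≥
So 2 of the 9 assignments meet the threshold.

2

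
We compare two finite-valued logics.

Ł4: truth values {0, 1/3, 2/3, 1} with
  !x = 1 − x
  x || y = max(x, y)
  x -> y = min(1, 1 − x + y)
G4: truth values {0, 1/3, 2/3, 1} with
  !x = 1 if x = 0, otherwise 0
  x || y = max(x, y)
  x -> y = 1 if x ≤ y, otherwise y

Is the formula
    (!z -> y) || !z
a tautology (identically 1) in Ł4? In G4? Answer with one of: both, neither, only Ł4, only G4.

only G4

In Ł4: at y = 0, z = 1/3 the value is 2/3 — not a tautology.
In G4: every assignment gives 1 — tautology.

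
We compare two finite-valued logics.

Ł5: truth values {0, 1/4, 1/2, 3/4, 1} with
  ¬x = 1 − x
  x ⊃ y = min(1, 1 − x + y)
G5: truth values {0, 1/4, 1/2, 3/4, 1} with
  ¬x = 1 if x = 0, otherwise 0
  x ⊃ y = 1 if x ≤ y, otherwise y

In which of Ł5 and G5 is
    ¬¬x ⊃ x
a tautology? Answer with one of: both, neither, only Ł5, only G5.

only Ł5

In Ł5: every assignment gives 1 — tautology.
In G5: at x = 1/4 the value is 1/4 — not a tautology.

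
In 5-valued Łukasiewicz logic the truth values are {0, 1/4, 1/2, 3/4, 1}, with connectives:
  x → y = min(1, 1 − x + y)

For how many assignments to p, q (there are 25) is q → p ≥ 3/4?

value 1: 15 assignments (counts)
value 3/4: 4 assignments (counts)
value 1/2: 3 assignments
value 1/4: 2 assignments
value 0: 1 assignment
So 19 of the 25 assignments meet the threshold.

19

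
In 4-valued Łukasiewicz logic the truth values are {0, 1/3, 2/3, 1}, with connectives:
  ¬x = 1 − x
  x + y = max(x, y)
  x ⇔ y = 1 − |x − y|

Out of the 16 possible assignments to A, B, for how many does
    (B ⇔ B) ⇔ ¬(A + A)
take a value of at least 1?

4

A = 0, B = 0 ↦ 1  ≥
A = 0, B = 1/3 ↦ 1  ≥
A = 0, B = 2/3 ↦ 1  ≥
A = 0, B = 1 ↦ 1  ≥
A = 1/3, B = 0 ↦ 2/3  <
A = 1/3, B = 1/3 ↦ 2/3  <
A = 1/3, B = 2/3 ↦ 2/3  <
A = 1/3, B = 1 ↦ 2/3  <
A = 2/3, B = 0 ↦ 1/3  <
A = 2/3, B = 1/3 ↦ 1/3  <
A = 2/3, B = 2/3 ↦ 1/3  <
A = 2/3, B = 1 ↦ 1/3  <
A = 1, B = 0 ↦ 0  <
A = 1, B = 1/3 ↦ 0  <
A = 1, B = 2/3 ↦ 0  <
A = 1, B = 1 ↦ 0  <
So 4 of the 16 assignments meet the threshold.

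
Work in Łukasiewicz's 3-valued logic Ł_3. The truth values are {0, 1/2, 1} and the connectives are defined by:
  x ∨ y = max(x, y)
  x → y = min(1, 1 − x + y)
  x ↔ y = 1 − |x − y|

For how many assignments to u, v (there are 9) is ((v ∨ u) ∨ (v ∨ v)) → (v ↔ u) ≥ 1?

5

u = 0, v = 0 ↦ 1  ≥
u = 0, v = 1/2 ↦ 1  ≥
u = 0, v = 1 ↦ 0  <
u = 1/2, v = 0 ↦ 1  ≥
u = 1/2, v = 1/2 ↦ 1  ≥
u = 1/2, v = 1 ↦ 1/2  <
u = 1, v = 0 ↦ 0  <
u = 1, v = 1/2 ↦ 1/2  <
u = 1, v = 1 ↦ 1  ≥
So 5 of the 9 assignments meet the threshold.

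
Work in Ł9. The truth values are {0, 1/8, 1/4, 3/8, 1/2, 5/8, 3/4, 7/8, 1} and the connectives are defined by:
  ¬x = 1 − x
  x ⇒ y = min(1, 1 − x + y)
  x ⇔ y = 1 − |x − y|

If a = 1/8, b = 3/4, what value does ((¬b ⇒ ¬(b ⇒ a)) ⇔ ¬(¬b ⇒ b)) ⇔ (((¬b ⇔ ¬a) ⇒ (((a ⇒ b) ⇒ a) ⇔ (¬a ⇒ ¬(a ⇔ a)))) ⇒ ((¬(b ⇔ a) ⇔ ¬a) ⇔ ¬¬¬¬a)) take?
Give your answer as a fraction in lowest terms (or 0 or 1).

5/8

¬b = ¬3/4 = 1/4
b ⇒ a = 3/4 ⇒ 1/8 = 3/8
¬(b ⇒ a) = ¬3/8 = 5/8
¬b ⇒ ¬(b ⇒ a) = 1/4 ⇒ 5/8 = 1
¬b = ¬3/4 = 1/4
¬b ⇒ b = 1/4 ⇒ 3/4 = 1
¬(¬b ⇒ b) = ¬1 = 0
(¬b ⇒ ¬(b ⇒ a)) ⇔ ¬(¬b ⇒ b) = 1 ⇔ 0 = 0
¬b = ¬3/4 = 1/4
¬a = ¬1/8 = 7/8
¬b ⇔ ¬a = 1/4 ⇔ 7/8 = 3/8
a ⇒ b = 1/8 ⇒ 3/4 = 1
(a ⇒ b) ⇒ a = 1 ⇒ 1/8 = 1/8
¬a = ¬1/8 = 7/8
a ⇔ a = 1/8 ⇔ 1/8 = 1
¬(a ⇔ a) = ¬1 = 0
¬a ⇒ ¬(a ⇔ a) = 7/8 ⇒ 0 = 1/8
((a ⇒ b) ⇒ a) ⇔ (¬a ⇒ ¬(a ⇔ a)) = 1/8 ⇔ 1/8 = 1
(¬b ⇔ ¬a) ⇒ (((a ⇒ b) ⇒ a) ⇔ (¬a ⇒ ¬(a ⇔ a))) = 3/8 ⇒ 1 = 1
b ⇔ a = 3/4 ⇔ 1/8 = 3/8
¬(b ⇔ a) = ¬3/8 = 5/8
¬a = ¬1/8 = 7/8
¬(b ⇔ a) ⇔ ¬a = 5/8 ⇔ 7/8 = 3/4
¬a = ¬1/8 = 7/8
¬¬a = ¬7/8 = 1/8
¬¬¬a = ¬1/8 = 7/8
¬¬¬¬a = ¬7/8 = 1/8
(¬(b ⇔ a) ⇔ ¬a) ⇔ ¬¬¬¬a = 3/4 ⇔ 1/8 = 3/8
((¬b ⇔ ¬a) ⇒ (((a ⇒ b) ⇒ a) ⇔ (¬a ⇒ ¬(a ⇔ a)))) ⇒ ((¬(b ⇔ a) ⇔ ¬a) ⇔ ¬¬¬¬a) = 1 ⇒ 3/8 = 3/8
((¬b ⇒ ¬(b ⇒ a)) ⇔ ¬(¬b ⇒ b)) ⇔ (((¬b ⇔ ¬a) ⇒ (((a ⇒ b) ⇒ a) ⇔ (¬a ⇒ ¬(a ⇔ a)))) ⇒ ((¬(b ⇔ a) ⇔ ¬a) ⇔ ¬¬¬¬a)) = 0 ⇔ 3/8 = 5/8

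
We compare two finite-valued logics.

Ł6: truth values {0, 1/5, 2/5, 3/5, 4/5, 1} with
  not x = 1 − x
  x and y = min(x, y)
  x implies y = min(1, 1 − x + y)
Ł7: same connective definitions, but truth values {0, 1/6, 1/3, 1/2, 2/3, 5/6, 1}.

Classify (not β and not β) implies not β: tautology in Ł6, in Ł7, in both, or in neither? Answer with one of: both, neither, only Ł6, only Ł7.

In Ł6: every assignment gives 1 — tautology.
In Ł7: every assignment gives 1 — tautology.

both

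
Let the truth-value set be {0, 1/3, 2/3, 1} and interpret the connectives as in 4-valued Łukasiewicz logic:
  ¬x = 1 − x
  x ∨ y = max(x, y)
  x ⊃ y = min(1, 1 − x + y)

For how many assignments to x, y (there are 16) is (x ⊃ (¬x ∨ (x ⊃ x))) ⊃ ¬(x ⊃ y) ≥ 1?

1

x = 0, y = 0 ↦ 0  <
x = 0, y = 1/3 ↦ 0  <
x = 0, y = 2/3 ↦ 0  <
x = 0, y = 1 ↦ 0  <
x = 1/3, y = 0 ↦ 1/3  <
x = 1/3, y = 1/3 ↦ 0  <
x = 1/3, y = 2/3 ↦ 0  <
x = 1/3, y = 1 ↦ 0  <
x = 2/3, y = 0 ↦ 2/3  <
x = 2/3, y = 1/3 ↦ 1/3  <
x = 2/3, y = 2/3 ↦ 0  <
x = 2/3, y = 1 ↦ 0  <
x = 1, y = 0 ↦ 1  ≥
x = 1, y = 1/3 ↦ 2/3  <
x = 1, y = 2/3 ↦ 1/3  <
x = 1, y = 1 ↦ 0  <
So 1 of the 16 assignments meets the threshold.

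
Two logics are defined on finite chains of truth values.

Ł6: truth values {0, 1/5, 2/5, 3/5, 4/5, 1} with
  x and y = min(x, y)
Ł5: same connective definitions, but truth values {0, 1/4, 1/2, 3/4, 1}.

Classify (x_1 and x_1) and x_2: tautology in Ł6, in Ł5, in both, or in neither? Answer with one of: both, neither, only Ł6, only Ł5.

neither

In Ł6: at x_1 = 0, x_2 = 0 the value is 0 — not a tautology.
In Ł5: at x_1 = 0, x_2 = 0 the value is 0 — not a tautology.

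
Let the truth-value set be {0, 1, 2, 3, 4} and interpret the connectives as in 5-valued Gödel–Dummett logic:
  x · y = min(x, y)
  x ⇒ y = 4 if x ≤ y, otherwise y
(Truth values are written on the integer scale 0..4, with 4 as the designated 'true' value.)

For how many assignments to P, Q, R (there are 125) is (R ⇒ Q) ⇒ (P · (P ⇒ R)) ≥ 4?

41

value 4: 41 assignments (counts)
value 3: 5 assignments
value 2: 13 assignments
value 1: 25 assignments
value 0: 41 assignments
So 41 of the 125 assignments meet the threshold.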